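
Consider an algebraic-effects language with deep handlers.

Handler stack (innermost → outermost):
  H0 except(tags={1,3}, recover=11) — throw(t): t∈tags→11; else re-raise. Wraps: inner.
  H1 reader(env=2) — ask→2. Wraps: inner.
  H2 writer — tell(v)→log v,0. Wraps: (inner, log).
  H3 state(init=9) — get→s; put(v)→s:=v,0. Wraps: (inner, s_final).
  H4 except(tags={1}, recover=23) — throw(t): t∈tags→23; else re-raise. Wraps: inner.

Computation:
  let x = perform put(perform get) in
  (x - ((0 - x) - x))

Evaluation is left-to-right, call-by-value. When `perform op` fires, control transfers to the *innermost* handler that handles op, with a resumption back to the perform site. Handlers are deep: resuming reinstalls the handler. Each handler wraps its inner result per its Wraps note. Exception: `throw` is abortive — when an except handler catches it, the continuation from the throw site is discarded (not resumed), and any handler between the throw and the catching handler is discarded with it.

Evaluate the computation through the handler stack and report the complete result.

Answer: ((0, ()), 9)

Evaluation trace:
get @ H3 ⇒ 9
put(9) @ H3 ⇒ s:=9
H0 returns 0
H1 returns 0
H2 returns (0, ())
H3 returns ((0, ()), 9)
H4 returns ((0, ()), 9)
= ((0, ()), 9)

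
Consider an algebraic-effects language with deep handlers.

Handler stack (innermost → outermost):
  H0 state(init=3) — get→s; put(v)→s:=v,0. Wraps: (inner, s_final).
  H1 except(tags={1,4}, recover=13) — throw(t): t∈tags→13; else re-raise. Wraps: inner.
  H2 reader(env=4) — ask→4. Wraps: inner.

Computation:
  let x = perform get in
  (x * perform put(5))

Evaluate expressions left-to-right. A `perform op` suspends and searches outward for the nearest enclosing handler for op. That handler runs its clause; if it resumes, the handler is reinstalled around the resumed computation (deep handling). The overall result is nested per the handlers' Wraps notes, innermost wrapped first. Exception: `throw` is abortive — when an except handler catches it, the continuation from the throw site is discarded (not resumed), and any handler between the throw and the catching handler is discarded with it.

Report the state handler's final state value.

Answer: 5

Evaluation trace:
get @ H0 ⇒ 3
put(5) @ H0 ⇒ s:=5
H0 returns (0, 5)
H1 returns (0, 5)
H2 returns (0, 5)
= (0, 5)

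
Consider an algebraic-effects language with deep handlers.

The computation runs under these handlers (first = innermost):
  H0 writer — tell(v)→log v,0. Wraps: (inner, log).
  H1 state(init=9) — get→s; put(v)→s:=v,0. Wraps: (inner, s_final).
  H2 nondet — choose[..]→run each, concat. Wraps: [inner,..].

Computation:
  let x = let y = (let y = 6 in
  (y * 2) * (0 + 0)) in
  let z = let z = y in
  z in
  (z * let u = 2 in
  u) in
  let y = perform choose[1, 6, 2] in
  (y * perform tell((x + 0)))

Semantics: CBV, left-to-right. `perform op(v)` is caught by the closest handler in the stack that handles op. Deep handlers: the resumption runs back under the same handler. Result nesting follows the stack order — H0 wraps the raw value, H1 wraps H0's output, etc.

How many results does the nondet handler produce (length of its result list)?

Answer: 3

Working:
choose[1, 6, 2] @ H2
  branch[0] choose=1:
    tell(0) @ H0 ⇒ log+=0
    H0 returns (0, (0))
    H1 returns ((0, (0)), 9)
    H2 returns [((0, (0)), 9)]
  branch[1] choose=6:
    tell(0) @ H0 ⇒ log+=0
    H0 returns (0, (0))
    H1 returns ((0, (0)), 9)
    H2 returns [((0, (0)), 9)]
  branch[2] choose=2:
    tell(0) @ H0 ⇒ log+=0
    H0 returns (0, (0))
    H1 returns ((0, (0)), 9)
    H2 returns [((0, (0)), 9)]
= [((0, (0)), 9), ((0, (0)), 9), ((0, (0)), 9)]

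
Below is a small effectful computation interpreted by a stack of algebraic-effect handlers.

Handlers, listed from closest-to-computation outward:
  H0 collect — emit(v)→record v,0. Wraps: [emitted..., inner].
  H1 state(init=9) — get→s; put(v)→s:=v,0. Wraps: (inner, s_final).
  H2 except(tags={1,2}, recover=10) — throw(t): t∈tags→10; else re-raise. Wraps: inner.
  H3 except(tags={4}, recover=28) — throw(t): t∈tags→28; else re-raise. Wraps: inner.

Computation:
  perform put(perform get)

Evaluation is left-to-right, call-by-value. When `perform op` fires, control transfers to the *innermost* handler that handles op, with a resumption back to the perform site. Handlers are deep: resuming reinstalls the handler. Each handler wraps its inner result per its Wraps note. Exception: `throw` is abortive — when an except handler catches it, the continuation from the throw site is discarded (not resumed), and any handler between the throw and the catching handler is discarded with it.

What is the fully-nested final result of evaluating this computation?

Answer: ([0], 9)

Step-by-step:
get @ H1 ⇒ 9
put(9) @ H1 ⇒ s:=9
H0 returns [0]
H1 returns ([0], 9)
H2 returns ([0], 9)
H3 returns ([0], 9)
= ([0], 9)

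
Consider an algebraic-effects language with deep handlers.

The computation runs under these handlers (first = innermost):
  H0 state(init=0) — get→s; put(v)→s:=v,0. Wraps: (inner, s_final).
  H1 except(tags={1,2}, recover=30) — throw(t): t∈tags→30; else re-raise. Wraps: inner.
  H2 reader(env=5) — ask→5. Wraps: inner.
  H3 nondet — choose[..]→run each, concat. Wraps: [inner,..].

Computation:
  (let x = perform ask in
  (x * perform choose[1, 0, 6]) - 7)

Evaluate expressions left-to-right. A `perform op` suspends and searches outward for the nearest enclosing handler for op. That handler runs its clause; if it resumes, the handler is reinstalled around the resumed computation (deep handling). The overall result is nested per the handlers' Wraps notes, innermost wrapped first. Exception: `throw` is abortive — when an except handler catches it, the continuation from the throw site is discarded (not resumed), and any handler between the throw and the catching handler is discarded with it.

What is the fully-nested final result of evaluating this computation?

Step-by-step:
ask @ H2 ⇒ 5
choose[1, 0, 6] @ H3
  branch[0] choose=1:
    H0 returns (-2, 0)
    H1 returns (-2, 0)
    H2 returns (-2, 0)
    H3 returns [(-2, 0)]
  branch[1] choose=0:
    H0 returns (-7, 0)
    H1 returns (-7, 0)
    H2 returns (-7, 0)
    H3 returns [(-7, 0)]
  branch[2] choose=6:
    H0 returns (23, 0)
    H1 returns (23, 0)
    H2 returns (23, 0)
    H3 returns [(23, 0)]
= [(-2, 0), (-7, 0), (23, 0)]

Answer: [(-2, 0), (-7, 0), (23, 0)]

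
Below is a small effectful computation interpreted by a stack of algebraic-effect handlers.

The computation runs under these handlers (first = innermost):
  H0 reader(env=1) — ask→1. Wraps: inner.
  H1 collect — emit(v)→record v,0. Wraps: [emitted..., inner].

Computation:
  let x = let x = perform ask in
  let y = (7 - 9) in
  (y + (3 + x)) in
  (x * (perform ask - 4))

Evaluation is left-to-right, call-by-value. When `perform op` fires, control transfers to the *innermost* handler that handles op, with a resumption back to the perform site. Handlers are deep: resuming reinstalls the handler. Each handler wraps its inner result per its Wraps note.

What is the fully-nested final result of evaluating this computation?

Evaluation trace:
ask @ H0 ⇒ 1
ask @ H0 ⇒ 1
H0 returns -6
H1 returns [-6]
= [-6]

Answer: [-6]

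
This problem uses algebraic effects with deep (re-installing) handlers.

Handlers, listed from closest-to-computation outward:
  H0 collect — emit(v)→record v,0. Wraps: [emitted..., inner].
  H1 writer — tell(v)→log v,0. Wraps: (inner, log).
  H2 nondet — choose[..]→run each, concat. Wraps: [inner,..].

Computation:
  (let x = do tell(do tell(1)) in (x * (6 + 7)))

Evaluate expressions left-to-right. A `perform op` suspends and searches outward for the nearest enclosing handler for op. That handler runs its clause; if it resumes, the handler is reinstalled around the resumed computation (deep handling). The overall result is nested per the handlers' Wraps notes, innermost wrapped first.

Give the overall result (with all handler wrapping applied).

Answer: [([0], (1, 0))]

Evaluation trace:
tell(1) @ H1 ⇒ log+=1
tell(0) @ H1 ⇒ log+=0
H0 returns [0]
H1 returns ([0], (1, 0))
H2 returns [([0], (1, 0))]
= [([0], (1, 0))]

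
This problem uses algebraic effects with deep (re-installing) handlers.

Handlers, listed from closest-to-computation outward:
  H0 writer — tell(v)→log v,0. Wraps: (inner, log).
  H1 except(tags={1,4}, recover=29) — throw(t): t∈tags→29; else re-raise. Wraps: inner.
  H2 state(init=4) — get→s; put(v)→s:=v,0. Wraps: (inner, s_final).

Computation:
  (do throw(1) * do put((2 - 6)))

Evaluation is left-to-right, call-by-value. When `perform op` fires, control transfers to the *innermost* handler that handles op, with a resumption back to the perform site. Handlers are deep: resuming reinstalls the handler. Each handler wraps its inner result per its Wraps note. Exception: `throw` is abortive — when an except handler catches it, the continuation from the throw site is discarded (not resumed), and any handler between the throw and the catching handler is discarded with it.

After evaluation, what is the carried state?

Answer: 4

Evaluation trace:
throw(1) @ H1 caught ⇒ 29
H2 returns (29, 4)
= (29, 4)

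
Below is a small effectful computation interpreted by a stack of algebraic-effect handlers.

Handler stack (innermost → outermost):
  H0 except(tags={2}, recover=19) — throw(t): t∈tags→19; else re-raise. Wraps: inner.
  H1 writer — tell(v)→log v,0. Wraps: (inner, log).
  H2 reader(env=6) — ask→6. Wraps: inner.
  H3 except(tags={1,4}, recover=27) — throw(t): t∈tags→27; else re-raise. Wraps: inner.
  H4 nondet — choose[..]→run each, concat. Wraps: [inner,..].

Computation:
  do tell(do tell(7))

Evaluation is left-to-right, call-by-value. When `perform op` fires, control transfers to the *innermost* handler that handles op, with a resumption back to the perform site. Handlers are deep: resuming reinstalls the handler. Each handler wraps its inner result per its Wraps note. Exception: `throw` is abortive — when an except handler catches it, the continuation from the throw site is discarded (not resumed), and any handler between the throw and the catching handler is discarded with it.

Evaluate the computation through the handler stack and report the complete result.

Evaluation trace:
tell(7) @ H1 ⇒ log+=7
tell(0) @ H1 ⇒ log+=0
H0 returns 0
H1 returns (0, (7, 0))
H2 returns (0, (7, 0))
H3 returns (0, (7, 0))
H4 returns [(0, (7, 0))]
= [(0, (7, 0))]

Answer: [(0, (7, 0))]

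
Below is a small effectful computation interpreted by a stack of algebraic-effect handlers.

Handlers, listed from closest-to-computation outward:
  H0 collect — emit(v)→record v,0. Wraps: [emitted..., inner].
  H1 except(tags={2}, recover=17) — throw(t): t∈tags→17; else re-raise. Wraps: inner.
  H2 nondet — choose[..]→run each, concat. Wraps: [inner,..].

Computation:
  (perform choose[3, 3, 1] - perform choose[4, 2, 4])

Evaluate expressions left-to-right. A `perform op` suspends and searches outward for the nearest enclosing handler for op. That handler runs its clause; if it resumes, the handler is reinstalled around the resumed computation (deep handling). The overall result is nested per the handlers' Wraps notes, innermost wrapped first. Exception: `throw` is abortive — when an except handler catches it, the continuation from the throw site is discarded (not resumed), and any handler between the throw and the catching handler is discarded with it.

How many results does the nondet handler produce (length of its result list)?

Answer: 9

Evaluation trace:
choose[3, 3, 1] @ H2
  branch[0] choose=3:
    choose[4, 2, 4] @ H2
      branch[0] choose=4:
        H0 returns [-1]
        H1 returns [-1]
        H2 returns [[-1]]
      branch[1] choose=2:
        H0 returns [1]
        H1 returns [1]
        H2 returns [[1]]
      branch[2] choose=4:
        H0 returns [-1]
        H1 returns [-1]
        H2 returns [[-1]]
  branch[1] choose=3:
    choose[4, 2, 4] @ H2
      branch[0] choose=4:
        H0 returns [-1]
        H1 returns [-1]
        H2 returns [[-1]]
      branch[1] choose=2:
        H0 returns [1]
        H1 returns [1]
        H2 returns [[1]]
      branch[2] choose=4:
        H0 returns [-1]
        H1 returns [-1]
        H2 returns [[-1]]
  branch[2] choose=1:
    choose[4, 2, 4] @ H2
      branch[0] choose=4:
        H0 returns [-3]
        H1 returns [-3]
        H2 returns [[-3]]
      branch[1] choose=2:
        H0 returns [-1]
        H1 returns [-1]
        H2 returns [[-1]]
      branch[2] choose=4:
        H0 returns [-3]
        H1 returns [-3]
        H2 returns [[-3]]
= [[-1], [1], [-1], [-1], [1], [-1], [-3], [-1], [-3]]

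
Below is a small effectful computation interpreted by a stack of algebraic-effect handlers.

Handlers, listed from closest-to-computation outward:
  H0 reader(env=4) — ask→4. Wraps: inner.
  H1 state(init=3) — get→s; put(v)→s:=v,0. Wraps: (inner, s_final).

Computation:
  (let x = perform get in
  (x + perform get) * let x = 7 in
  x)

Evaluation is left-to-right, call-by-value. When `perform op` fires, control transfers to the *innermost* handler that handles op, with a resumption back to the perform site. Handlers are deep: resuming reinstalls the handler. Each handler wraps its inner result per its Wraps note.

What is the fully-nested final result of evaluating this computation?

Evaluation trace:
get @ H1 ⇒ 3
get @ H1 ⇒ 3
H0 returns 42
H1 returns (42, 3)
= (42, 3)

Answer: (42, 3)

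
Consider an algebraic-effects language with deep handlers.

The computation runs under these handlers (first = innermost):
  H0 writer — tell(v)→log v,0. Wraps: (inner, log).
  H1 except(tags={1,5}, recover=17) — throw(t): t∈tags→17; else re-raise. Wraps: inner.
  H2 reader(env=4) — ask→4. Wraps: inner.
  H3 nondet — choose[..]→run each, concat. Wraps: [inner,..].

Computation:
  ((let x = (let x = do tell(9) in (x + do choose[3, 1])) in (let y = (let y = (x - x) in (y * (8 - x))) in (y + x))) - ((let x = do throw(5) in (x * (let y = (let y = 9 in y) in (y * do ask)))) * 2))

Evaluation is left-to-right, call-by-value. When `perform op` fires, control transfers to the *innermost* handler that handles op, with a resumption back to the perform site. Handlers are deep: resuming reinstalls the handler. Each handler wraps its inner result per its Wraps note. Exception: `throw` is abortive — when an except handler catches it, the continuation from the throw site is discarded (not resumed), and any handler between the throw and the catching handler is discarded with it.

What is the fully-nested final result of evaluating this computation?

Step-by-step:
tell(9) @ H0 ⇒ log+=9
choose[3, 1] @ H3
  branch[0] choose=3:
    throw(5) @ H1 caught ⇒ 17
    H2 returns 17
    H3 returns [17]
  branch[1] choose=1:
    throw(5) @ H1 caught ⇒ 17
    H2 returns 17
    H3 returns [17]
= [17, 17]

Answer: [17, 17]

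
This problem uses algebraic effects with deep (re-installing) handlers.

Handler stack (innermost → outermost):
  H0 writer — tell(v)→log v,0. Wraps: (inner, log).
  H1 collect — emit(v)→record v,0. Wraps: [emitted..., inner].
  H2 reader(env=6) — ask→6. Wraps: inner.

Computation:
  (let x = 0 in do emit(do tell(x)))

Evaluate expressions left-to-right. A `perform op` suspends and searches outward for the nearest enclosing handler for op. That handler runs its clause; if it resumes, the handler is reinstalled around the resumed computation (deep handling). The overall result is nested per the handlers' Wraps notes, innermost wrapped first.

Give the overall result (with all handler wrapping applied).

Step-by-step:
tell(0) @ H0 ⇒ log+=0
emit(0) @ H1 ⇒ out+=0
H0 returns (0, (0))
H1 returns [0, (0, (0))]
H2 returns [0, (0, (0))]
= [0, (0, (0))]

Answer: [0, (0, (0))]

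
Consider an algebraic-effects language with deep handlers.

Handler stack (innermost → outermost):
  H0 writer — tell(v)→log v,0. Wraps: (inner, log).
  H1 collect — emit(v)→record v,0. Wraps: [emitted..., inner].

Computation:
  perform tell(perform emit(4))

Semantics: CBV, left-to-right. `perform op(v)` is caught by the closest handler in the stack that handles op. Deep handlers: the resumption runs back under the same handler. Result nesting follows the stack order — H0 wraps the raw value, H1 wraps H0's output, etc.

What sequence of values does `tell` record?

Step-by-step:
emit(4) @ H1 ⇒ out+=4
tell(0) @ H0 ⇒ log+=0
H0 returns (0, (0))
H1 returns [4, (0, (0))]
= [4, (0, (0))]

Answer: (0)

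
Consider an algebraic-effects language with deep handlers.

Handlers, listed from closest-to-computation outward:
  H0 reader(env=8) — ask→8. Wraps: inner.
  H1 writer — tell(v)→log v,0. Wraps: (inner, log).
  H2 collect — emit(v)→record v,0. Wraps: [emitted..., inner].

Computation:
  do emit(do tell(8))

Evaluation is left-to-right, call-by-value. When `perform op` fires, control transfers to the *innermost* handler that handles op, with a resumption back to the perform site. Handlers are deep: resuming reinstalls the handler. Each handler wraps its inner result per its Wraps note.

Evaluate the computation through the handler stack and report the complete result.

Answer: [0, (0, (8))]

Working:
tell(8) @ H1 ⇒ log+=8
emit(0) @ H2 ⇒ out+=0
H0 returns 0
H1 returns (0, (8))
H2 returns [0, (0, (8))]
= [0, (0, (8))]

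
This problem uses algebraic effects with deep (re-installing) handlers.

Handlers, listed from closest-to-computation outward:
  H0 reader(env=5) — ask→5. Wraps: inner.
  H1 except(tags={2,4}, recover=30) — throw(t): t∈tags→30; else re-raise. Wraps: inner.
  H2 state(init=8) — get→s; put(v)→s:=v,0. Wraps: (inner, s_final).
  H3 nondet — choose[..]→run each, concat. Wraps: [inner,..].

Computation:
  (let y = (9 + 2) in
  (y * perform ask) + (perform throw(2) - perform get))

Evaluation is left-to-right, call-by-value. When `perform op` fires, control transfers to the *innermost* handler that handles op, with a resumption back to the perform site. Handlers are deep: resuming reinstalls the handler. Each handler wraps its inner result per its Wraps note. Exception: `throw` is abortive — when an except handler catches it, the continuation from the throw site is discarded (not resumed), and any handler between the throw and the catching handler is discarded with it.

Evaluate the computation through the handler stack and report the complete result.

Answer: [(30, 8)]

Working:
ask @ H0 ⇒ 5
throw(2) @ H1 caught ⇒ 30
H2 returns (30, 8)
H3 returns [(30, 8)]
= [(30, 8)]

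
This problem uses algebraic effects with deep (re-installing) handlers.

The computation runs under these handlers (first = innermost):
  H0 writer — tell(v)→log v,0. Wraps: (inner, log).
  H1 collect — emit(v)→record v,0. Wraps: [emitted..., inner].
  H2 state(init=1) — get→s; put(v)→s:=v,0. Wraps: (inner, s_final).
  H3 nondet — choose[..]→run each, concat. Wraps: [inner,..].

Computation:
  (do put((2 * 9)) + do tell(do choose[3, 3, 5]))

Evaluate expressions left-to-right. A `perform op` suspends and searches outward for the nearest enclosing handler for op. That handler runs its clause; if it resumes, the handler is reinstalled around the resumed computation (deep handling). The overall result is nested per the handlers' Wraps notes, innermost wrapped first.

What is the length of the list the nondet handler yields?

Evaluation trace:
put(18) @ H2 ⇒ s:=18
choose[3, 3, 5] @ H3
  branch[0] choose=3:
    tell(3) @ H0 ⇒ log+=3
    H0 returns (0, (3))
    H1 returns [(0, (3))]
    H2 returns ([(0, (3))], 18)
    H3 returns [([(0, (3))], 18)]
  branch[1] choose=3:
    tell(3) @ H0 ⇒ log+=3
    H0 returns (0, (3))
    H1 returns [(0, (3))]
    H2 returns ([(0, (3))], 18)
    H3 returns [([(0, (3))], 18)]
  branch[2] choose=5:
    tell(5) @ H0 ⇒ log+=5
    H0 returns (0, (5))
    H1 returns [(0, (5))]
    H2 returns ([(0, (5))], 18)
    H3 returns [([(0, (5))], 18)]
= [([(0, (3))], 18), ([(0, (3))], 18), ([(0, (5))], 18)]

Answer: 3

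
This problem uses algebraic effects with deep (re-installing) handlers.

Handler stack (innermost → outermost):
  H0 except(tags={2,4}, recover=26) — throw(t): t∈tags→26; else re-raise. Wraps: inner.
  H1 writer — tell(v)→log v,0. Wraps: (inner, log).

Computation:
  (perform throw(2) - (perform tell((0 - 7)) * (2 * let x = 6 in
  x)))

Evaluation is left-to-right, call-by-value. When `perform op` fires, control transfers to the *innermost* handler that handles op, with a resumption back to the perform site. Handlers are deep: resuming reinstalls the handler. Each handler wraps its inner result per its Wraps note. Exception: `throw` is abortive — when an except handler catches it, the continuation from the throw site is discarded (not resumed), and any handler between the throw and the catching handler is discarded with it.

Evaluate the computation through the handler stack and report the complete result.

Step-by-step:
throw(2) @ H0 caught ⇒ 26
H1 returns (26, ())
= (26, ())

Answer: (26, ())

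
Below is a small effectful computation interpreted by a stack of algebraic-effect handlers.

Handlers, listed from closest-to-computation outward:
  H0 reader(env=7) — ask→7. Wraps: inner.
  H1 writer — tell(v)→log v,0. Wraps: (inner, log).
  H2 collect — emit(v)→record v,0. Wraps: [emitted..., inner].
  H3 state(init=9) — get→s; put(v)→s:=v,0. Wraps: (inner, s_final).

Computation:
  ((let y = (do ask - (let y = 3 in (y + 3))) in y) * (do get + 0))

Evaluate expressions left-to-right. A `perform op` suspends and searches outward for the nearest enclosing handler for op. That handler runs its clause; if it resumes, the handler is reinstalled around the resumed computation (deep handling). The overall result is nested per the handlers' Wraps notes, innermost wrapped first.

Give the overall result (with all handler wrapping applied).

Step-by-step:
ask @ H0 ⇒ 7
get @ H3 ⇒ 9
H0 returns 9
H1 returns (9, ())
H2 returns [(9, ())]
H3 returns ([(9, ())], 9)
= ([(9, ())], 9)

Answer: ([(9, ())], 9)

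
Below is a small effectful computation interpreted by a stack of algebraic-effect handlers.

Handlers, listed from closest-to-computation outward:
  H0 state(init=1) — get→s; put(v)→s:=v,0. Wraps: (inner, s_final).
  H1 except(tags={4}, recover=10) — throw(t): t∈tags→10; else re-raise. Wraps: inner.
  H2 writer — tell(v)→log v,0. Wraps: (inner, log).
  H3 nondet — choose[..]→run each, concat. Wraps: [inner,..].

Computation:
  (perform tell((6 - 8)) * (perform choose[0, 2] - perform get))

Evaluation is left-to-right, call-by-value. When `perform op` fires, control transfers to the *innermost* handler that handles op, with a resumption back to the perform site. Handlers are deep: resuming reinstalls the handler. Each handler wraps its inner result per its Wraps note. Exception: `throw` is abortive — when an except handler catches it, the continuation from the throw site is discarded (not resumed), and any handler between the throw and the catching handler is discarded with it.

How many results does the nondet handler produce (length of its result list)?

Answer: 2

Working:
tell(-2) @ H2 ⇒ log+=-2
choose[0, 2] @ H3
  branch[0] choose=0:
    get @ H0 ⇒ 1
    H0 returns (0, 1)
    H1 returns (0, 1)
    H2 returns ((0, 1), (-2))
    H3 returns [((0, 1), (-2))]
  branch[1] choose=2:
    get @ H0 ⇒ 1
    H0 returns (0, 1)
    H1 returns (0, 1)
    H2 returns ((0, 1), (-2))
    H3 returns [((0, 1), (-2))]
= [((0, 1), (-2)), ((0, 1), (-2))]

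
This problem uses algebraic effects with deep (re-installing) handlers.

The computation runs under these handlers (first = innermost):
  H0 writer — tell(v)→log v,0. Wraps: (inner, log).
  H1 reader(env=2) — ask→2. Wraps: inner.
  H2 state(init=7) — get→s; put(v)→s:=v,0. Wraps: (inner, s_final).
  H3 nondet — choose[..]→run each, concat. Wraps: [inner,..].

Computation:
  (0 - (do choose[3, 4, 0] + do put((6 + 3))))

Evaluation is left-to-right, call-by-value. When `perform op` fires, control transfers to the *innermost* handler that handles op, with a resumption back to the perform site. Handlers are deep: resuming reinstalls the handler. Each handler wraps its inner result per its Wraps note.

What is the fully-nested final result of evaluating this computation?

Answer: [((-3, ()), 9), ((-4, ()), 9), ((0, ()), 9)]

Working:
choose[3, 4, 0] @ H3
  branch[0] choose=3:
    put(9) @ H2 ⇒ s:=9
    H0 returns (-3, ())
    H1 returns (-3, ())
    H2 returns ((-3, ()), 9)
    H3 returns [((-3, ()), 9)]
  branch[1] choose=4:
    put(9) @ H2 ⇒ s:=9
    H0 returns (-4, ())
    H1 returns (-4, ())
    H2 returns ((-4, ()), 9)
    H3 returns [((-4, ()), 9)]
  branch[2] choose=0:
    put(9) @ H2 ⇒ s:=9
    H0 returns (0, ())
    H1 returns (0, ())
    H2 returns ((0, ()), 9)
    H3 returns [((0, ()), 9)]
= [((-3, ()), 9), ((-4, ()), 9), ((0, ()), 9)]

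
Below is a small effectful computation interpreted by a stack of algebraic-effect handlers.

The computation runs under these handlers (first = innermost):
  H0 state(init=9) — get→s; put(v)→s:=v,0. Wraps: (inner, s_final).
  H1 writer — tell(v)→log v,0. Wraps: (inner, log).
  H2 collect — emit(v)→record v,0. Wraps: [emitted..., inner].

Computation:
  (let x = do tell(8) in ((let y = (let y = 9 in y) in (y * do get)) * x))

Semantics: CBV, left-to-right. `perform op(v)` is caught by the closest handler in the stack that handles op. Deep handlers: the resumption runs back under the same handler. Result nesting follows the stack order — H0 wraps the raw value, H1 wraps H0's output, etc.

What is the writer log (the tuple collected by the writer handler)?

Working:
tell(8) @ H1 ⇒ log+=8
get @ H0 ⇒ 9
H0 returns (0, 9)
H1 returns ((0, 9), (8))
H2 returns [((0, 9), (8))]
= [((0, 9), (8))]

Answer: (8)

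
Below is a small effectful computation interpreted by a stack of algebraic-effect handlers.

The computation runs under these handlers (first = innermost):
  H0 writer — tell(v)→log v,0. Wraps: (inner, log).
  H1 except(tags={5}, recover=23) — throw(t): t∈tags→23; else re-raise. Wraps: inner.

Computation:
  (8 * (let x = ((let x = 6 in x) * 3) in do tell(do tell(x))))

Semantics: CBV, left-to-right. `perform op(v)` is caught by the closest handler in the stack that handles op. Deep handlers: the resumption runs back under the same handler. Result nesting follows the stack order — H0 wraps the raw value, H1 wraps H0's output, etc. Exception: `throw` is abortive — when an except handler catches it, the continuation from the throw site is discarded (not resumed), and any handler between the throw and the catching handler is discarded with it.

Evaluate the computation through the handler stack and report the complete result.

Answer: (0, (18, 0))

Evaluation trace:
tell(18) @ H0 ⇒ log+=18
tell(0) @ H0 ⇒ log+=0
H0 returns (0, (18, 0))
H1 returns (0, (18, 0))
= (0, (18, 0))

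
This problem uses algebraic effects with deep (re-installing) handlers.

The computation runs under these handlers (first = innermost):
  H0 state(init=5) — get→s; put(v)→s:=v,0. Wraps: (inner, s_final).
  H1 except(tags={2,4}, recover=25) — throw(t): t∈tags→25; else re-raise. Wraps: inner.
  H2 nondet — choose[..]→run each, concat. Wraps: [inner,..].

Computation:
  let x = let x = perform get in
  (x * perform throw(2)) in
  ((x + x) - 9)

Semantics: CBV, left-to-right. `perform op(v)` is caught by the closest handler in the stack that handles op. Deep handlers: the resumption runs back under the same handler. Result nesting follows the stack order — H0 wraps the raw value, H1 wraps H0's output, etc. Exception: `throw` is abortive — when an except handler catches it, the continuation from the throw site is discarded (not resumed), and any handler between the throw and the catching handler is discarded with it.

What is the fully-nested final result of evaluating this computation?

Evaluation trace:
get @ H0 ⇒ 5
throw(2) @ H1 caught ⇒ 25
H2 returns [25]
= [25]

Answer: [25]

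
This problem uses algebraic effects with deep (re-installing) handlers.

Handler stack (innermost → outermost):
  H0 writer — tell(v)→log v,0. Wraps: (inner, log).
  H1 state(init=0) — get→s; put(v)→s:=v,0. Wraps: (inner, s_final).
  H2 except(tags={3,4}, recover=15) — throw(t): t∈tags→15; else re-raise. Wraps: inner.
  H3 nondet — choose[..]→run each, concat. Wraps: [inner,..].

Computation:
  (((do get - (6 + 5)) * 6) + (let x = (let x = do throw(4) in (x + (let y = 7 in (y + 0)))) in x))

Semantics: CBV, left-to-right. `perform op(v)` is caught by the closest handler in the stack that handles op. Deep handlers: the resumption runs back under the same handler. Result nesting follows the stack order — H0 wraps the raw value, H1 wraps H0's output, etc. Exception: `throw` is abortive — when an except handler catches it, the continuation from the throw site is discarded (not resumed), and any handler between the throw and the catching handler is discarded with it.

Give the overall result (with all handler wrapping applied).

Answer: [15]

Evaluation trace:
get @ H1 ⇒ 0
throw(4) @ H2 caught ⇒ 15
H3 returns [15]
= [15]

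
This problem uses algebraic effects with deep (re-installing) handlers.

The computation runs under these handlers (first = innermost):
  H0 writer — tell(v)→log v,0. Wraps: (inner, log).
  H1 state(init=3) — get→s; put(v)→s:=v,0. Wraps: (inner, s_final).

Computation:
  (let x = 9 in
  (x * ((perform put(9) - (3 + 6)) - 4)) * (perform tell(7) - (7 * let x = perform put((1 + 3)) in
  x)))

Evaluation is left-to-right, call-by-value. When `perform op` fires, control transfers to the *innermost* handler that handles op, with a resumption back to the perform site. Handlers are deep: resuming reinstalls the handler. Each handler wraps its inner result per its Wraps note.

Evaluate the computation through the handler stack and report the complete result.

Answer: ((0, (7)), 4)

Evaluation trace:
put(9) @ H1 ⇒ s:=9
tell(7) @ H0 ⇒ log+=7
put(4) @ H1 ⇒ s:=4
H0 returns (0, (7))
H1 returns ((0, (7)), 4)
= ((0, (7)), 4)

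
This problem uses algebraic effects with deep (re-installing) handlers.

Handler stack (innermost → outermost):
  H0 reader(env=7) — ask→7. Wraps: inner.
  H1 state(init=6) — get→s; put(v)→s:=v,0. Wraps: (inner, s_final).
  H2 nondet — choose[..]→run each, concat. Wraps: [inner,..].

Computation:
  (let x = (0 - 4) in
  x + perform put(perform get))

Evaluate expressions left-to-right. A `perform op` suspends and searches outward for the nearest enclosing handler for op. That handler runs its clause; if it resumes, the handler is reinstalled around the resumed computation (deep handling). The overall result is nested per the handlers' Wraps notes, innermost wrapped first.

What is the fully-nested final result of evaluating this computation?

Evaluation trace:
get @ H1 ⇒ 6
put(6) @ H1 ⇒ s:=6
H0 returns -4
H1 returns (-4, 6)
H2 returns [(-4, 6)]
= [(-4, 6)]

Answer: [(-4, 6)]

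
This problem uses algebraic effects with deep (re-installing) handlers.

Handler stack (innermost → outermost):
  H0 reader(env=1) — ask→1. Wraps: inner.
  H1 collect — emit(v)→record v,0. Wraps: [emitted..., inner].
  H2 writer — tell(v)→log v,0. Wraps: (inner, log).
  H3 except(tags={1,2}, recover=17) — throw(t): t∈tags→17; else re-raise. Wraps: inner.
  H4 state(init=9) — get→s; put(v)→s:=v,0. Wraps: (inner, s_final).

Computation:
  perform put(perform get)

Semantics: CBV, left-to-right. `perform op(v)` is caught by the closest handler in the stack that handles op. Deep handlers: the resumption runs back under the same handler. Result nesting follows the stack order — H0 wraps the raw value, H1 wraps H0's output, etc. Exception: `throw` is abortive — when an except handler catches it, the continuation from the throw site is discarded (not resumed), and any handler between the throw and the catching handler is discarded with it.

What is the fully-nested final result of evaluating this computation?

Answer: (([0], ()), 9)

Evaluation trace:
get @ H4 ⇒ 9
put(9) @ H4 ⇒ s:=9
H0 returns 0
H1 returns [0]
H2 returns ([0], ())
H3 returns ([0], ())
H4 returns (([0], ()), 9)
= (([0], ()), 9)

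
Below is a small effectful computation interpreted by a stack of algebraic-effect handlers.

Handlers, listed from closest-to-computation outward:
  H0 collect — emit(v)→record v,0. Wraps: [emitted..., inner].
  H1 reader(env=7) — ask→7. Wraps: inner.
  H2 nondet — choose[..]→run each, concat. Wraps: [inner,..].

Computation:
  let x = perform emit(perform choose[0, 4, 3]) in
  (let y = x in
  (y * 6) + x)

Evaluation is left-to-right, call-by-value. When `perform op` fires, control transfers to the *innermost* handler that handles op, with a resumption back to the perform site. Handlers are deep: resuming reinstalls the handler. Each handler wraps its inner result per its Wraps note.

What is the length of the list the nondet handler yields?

Step-by-step:
choose[0, 4, 3] @ H2
  branch[0] choose=0:
    emit(0) @ H0 ⇒ out+=0
    H0 returns [0, 0]
    H1 returns [0, 0]
    H2 returns [[0, 0]]
  branch[1] choose=4:
    emit(4) @ H0 ⇒ out+=4
    H0 returns [4, 0]
    H1 returns [4, 0]
    H2 returns [[4, 0]]
  branch[2] choose=3:
    emit(3) @ H0 ⇒ out+=3
    H0 returns [3, 0]
    H1 returns [3, 0]
    H2 returns [[3, 0]]
= [[0, 0], [4, 0], [3, 0]]

Answer: 3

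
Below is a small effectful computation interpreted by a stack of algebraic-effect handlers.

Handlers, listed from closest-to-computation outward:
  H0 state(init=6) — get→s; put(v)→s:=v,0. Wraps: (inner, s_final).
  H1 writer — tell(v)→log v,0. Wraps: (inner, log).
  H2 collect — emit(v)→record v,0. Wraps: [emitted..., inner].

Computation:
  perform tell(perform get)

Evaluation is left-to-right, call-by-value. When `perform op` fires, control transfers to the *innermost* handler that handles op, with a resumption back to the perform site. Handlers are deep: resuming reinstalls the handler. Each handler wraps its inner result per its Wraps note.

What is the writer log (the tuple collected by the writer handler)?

Answer: (6)

Evaluation trace:
get @ H0 ⇒ 6
tell(6) @ H1 ⇒ log+=6
H0 returns (0, 6)
H1 returns ((0, 6), (6))
H2 returns [((0, 6), (6))]
= [((0, 6), (6))]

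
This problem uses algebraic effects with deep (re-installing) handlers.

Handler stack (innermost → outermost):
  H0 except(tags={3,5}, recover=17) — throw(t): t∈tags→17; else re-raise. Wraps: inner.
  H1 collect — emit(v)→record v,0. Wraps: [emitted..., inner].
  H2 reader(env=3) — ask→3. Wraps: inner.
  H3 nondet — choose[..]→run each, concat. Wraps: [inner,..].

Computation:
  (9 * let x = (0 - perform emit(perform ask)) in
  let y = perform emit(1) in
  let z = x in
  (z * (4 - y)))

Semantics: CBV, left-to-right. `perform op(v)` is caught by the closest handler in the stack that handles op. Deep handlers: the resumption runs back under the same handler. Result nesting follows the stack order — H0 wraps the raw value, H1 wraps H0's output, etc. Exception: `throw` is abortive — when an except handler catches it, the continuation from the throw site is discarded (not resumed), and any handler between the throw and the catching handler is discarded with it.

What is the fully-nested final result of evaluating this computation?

Answer: [[3, 1, 0]]

Step-by-step:
ask @ H2 ⇒ 3
emit(3) @ H1 ⇒ out+=3
emit(1) @ H1 ⇒ out+=1
H0 returns 0
H1 returns [3, 1, 0]
H2 returns [3, 1, 0]
H3 returns [[3, 1, 0]]
= [[3, 1, 0]]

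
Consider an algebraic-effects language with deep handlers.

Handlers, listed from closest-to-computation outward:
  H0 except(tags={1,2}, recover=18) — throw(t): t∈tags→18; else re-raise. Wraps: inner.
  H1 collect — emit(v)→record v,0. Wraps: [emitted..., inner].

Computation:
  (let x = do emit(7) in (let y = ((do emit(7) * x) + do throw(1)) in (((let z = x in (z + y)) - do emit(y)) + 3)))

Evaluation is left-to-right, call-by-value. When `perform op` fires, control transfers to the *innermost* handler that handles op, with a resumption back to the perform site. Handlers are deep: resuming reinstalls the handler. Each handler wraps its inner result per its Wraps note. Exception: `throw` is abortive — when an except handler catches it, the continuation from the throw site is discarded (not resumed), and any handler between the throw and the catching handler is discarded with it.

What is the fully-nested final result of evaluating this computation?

Step-by-step:
emit(7) @ H1 ⇒ out+=7
emit(7) @ H1 ⇒ out+=7
throw(1) @ H0 caught ⇒ 18
H1 returns [7, 7, 18]
= [7, 7, 18]

Answer: [7, 7, 18]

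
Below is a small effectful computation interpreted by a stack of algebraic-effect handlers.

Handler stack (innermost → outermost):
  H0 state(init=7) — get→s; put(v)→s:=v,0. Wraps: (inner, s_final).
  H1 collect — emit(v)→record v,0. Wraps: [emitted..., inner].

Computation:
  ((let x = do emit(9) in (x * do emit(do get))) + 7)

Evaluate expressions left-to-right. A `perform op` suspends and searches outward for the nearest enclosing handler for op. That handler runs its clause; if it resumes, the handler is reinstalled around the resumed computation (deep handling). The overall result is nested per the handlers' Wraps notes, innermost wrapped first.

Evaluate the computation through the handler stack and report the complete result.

Answer: [9, 7, (7, 7)]

Working:
emit(9) @ H1 ⇒ out+=9
get @ H0 ⇒ 7
emit(7) @ H1 ⇒ out+=7
H0 returns (7, 7)
H1 returns [9, 7, (7, 7)]
= [9, 7, (7, 7)]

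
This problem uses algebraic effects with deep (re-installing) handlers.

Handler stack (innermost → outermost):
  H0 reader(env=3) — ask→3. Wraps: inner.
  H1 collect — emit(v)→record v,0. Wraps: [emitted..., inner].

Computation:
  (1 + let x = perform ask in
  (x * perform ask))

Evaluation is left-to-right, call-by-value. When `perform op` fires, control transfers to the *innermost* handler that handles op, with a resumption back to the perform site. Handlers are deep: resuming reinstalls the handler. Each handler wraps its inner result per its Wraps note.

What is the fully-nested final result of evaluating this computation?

Answer: [10]

Working:
ask @ H0 ⇒ 3
ask @ H0 ⇒ 3
H0 returns 10
H1 returns [10]
= [10]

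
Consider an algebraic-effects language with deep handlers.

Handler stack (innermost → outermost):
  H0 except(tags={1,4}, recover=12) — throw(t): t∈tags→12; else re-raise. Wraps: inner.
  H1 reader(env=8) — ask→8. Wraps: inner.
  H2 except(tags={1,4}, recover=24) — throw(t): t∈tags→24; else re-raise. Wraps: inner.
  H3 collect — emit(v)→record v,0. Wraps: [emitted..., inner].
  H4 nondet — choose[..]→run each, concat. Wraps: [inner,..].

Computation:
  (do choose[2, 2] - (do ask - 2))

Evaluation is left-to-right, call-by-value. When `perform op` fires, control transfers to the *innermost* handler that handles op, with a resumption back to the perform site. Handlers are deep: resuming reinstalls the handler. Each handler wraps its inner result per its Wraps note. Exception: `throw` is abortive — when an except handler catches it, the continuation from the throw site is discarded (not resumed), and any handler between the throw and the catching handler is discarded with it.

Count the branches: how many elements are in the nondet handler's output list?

Answer: 2

Working:
choose[2, 2] @ H4
  branch[0] choose=2:
    ask @ H1 ⇒ 8
    H0 returns -4
    H1 returns -4
    H2 returns -4
    H3 returns [-4]
    H4 returns [[-4]]
  branch[1] choose=2:
    ask @ H1 ⇒ 8
    H0 returns -4
    H1 returns -4
    H2 returns -4
    H3 returns [-4]
    H4 returns [[-4]]
= [[-4], [-4]]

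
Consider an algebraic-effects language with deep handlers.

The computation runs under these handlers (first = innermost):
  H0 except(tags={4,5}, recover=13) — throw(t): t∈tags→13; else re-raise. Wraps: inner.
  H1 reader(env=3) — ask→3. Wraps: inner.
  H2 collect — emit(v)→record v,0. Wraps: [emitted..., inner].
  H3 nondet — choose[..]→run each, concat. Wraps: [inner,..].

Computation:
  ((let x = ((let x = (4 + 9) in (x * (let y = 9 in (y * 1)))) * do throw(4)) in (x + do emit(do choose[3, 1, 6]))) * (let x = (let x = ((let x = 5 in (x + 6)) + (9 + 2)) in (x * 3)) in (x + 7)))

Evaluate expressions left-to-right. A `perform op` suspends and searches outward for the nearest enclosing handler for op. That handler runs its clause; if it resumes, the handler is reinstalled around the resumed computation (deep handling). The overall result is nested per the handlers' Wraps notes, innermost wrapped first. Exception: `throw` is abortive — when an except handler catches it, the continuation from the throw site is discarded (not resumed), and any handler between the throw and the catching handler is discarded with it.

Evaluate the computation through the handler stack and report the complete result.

Step-by-step:
throw(4) @ H0 caught ⇒ 13
H1 returns 13
H2 returns [13]
H3 returns [[13]]
= [[13]]

Answer: [[13]]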